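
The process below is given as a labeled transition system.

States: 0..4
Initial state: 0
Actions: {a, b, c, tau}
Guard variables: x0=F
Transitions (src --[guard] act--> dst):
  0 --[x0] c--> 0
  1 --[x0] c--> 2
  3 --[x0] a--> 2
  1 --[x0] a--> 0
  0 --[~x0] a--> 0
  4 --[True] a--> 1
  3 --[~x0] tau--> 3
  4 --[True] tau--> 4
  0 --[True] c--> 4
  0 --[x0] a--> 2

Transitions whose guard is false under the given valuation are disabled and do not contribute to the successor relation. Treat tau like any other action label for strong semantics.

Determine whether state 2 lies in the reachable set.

Guard filter leaves 5 enabled edge(s).
Layer 0: {0}
Layer 1: {4}  cumulative {0,4}
Layer 2: {1}  cumulative {0,1,4}
Reachable = {0,1,4}

Answer: UNREACHABLE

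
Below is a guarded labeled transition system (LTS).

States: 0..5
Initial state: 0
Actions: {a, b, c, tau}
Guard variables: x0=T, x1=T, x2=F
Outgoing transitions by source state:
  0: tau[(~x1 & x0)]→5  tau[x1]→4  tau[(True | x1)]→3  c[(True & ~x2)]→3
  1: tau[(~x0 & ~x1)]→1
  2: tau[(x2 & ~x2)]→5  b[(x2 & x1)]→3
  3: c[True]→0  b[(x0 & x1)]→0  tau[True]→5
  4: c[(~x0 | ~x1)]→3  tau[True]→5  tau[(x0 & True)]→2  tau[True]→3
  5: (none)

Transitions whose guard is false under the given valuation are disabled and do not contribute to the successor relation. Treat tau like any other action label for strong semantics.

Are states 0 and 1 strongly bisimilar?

Bisimulation quotient by refinement:
  π0 = {{0,1,2,3,4,5}}
  π1 = {{0},{1,2,5},{3},{4}}
4 equivalence class(es) (converged in 2)
class of 0: {0}; class of 1: {1,2,5}

Answer: NOT BISIMILAR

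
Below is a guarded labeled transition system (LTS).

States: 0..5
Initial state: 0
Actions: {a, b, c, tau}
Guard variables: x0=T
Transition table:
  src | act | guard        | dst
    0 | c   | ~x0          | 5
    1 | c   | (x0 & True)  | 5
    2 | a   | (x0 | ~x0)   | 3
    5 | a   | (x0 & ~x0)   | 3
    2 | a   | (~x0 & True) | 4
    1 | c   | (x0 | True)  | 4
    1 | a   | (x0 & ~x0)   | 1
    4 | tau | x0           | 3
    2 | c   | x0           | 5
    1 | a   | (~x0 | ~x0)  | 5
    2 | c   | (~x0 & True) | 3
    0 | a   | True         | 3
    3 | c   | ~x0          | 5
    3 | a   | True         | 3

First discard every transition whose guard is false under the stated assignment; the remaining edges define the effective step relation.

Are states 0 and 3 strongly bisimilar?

Bisimulation quotient by refinement:
  round 0: {{0,1,2,3,4,5}}
  round 1: {{0,3},{1},{2},{4},{5}}
5 equivalence class(es) (converged in 2)
[0]={0,3}  [3]={0,3}

Answer: BISIMILAR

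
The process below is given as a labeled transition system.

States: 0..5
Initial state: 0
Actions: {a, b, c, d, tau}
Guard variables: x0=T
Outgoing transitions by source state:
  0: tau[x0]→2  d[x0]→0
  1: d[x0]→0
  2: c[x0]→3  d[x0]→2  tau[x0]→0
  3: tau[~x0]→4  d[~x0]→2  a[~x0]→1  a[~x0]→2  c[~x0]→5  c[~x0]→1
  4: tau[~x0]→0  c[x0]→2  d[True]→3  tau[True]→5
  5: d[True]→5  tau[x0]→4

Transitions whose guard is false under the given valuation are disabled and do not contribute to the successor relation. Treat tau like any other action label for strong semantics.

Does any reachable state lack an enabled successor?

R = {0,2,3}
  0: d→0  tau→2  [2 exit(s)]
  2: c→3  d→2  tau→0  [3 exit(s)]
  3: ∅  [deadlock]
witness 3: tau·c

Answer: DEADLOCK at state 3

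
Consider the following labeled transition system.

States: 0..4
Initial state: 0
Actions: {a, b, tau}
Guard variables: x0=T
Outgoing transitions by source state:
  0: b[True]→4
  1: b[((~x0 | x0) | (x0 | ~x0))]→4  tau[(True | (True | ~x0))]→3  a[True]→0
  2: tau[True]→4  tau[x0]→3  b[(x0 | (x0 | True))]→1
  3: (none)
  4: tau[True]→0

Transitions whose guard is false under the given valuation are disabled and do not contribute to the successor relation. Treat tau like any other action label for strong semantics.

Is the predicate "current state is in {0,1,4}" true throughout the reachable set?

Answer: INVARIANT HOLDS

Trace:
Inv-set: {0,1,4}
Reachable = {0,4}
  0: ✓
  4: ✓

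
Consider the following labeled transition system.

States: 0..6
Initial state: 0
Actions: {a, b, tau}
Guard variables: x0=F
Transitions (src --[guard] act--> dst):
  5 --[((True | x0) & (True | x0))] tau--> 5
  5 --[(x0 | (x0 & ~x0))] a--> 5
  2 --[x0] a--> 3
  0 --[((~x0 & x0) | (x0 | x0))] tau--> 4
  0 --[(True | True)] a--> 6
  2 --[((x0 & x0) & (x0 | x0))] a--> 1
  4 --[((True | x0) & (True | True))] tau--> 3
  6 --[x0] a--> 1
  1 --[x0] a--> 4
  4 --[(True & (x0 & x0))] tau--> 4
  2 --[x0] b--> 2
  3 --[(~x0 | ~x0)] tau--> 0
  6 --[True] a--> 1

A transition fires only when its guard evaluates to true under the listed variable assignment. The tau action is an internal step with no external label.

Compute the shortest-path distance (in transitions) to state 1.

Answer: 2

Working:
Breadth-first toward 1:
  Layer 0: {0}
  Layer 1: {6}
  Layer 2: {1}
first hit 1 at d=2 via a·a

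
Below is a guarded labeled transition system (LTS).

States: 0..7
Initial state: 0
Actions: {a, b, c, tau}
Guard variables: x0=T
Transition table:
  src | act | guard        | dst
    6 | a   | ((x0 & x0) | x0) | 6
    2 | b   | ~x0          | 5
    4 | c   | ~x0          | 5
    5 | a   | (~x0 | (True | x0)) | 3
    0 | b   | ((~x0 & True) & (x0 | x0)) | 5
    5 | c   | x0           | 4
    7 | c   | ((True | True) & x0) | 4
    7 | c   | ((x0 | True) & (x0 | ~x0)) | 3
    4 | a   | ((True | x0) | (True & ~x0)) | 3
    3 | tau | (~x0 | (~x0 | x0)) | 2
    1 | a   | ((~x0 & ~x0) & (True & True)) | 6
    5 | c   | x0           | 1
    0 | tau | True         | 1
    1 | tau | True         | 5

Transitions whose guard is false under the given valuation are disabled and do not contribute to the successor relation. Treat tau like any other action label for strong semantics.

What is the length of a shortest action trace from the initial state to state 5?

Answer: 2

Working:
Layered search for 5:
  L0 = {0}
  L1 = {1}
  L2 = {5}
depth(5)=2, e.g. tau·tau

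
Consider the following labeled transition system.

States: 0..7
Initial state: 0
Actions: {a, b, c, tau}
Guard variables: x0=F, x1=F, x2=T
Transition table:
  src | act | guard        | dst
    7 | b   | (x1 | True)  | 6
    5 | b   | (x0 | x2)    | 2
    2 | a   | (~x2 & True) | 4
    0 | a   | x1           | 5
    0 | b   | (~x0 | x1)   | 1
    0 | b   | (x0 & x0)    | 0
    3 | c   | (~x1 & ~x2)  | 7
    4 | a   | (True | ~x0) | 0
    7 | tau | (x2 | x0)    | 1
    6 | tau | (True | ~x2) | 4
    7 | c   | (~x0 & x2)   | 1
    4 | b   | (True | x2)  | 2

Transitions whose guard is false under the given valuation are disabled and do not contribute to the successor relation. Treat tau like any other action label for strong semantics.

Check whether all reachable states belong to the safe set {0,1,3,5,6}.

Inv-set: {0,1,3,5,6}
Reach set: {0,1}
  0: safe
  1: safe

Answer: INVARIANT HOLDS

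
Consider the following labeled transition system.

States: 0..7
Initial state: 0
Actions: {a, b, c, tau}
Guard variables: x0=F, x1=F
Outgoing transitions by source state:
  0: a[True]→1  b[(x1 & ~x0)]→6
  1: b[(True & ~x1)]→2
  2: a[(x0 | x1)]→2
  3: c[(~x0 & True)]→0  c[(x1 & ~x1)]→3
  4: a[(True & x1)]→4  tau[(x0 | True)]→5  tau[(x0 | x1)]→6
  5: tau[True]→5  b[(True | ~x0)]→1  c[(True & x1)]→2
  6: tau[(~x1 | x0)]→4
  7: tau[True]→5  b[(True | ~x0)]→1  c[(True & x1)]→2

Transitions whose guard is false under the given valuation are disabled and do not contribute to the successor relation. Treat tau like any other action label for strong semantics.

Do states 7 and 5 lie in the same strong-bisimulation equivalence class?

Bisimulation quotient by refinement:
  P[0] = {{0,1,2,3,4,5,6,7}}
  P[1] = {{0},{1},{2},{3},{4,6},{5,7}}
  P[2] = {{0},{1},{2},{3},{4},{5,7},{6}}
stable after 3 split(s): 7 block(s)
7∈{5,7}, 5∈{5,7}

Answer: BISIMILAR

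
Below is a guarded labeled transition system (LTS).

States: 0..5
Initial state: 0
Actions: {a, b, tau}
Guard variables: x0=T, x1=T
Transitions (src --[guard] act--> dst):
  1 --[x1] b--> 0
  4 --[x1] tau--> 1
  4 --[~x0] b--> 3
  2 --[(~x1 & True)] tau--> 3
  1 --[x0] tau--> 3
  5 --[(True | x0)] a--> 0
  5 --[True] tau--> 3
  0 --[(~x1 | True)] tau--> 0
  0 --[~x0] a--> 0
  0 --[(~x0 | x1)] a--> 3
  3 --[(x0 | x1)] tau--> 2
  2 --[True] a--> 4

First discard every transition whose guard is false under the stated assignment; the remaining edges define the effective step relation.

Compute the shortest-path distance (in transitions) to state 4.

Breadth-first toward 4:
  depth 0: {0}
  depth 1: {3}
  depth 2: {2}
  depth 3: {4}
first hit 4 at d=3 via a·tau·a

Answer: 3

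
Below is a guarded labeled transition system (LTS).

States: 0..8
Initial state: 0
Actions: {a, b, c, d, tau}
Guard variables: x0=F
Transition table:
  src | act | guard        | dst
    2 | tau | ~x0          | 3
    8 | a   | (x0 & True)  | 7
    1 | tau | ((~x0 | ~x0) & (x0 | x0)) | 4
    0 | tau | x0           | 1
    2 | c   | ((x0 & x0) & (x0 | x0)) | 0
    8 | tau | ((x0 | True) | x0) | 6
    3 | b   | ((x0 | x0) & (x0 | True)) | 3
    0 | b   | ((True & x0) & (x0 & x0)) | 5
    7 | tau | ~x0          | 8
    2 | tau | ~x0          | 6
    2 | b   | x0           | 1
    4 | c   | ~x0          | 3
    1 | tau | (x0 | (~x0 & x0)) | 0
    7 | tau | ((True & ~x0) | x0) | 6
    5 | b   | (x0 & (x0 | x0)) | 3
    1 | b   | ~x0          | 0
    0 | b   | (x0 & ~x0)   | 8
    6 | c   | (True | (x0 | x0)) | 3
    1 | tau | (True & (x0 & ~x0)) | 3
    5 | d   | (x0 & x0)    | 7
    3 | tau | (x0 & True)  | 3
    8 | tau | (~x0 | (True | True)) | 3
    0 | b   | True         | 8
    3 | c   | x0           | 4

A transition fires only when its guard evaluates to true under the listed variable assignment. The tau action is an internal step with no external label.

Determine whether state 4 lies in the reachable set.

Guard filter leaves 10 enabled edge(s).
L0 = {0}
L1 = {8}  total {0,8}
L2 = {3,6}  total {0,3,6,8}
Reachable = {0,3,6,8}

Answer: UNREACHABLE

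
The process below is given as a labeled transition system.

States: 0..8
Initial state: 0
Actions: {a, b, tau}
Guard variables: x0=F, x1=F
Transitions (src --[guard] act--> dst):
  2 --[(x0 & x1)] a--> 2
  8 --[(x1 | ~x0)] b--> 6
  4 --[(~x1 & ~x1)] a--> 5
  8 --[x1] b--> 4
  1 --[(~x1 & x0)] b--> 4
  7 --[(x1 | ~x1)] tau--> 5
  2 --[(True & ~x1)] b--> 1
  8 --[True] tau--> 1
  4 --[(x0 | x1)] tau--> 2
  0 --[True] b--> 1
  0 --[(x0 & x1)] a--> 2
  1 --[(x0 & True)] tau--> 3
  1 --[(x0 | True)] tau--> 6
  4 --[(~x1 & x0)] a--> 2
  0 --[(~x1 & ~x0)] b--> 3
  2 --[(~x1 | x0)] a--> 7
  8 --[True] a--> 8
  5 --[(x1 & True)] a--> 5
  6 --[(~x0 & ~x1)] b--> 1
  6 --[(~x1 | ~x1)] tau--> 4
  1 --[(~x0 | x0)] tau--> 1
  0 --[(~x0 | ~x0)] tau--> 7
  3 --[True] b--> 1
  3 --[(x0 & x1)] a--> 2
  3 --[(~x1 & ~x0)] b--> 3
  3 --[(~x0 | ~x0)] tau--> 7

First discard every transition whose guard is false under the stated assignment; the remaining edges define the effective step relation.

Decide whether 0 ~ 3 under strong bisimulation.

Answer: BISIMILAR

Working:
Compute ~ classes (split until stable):
  P[0] = {{0,1,2,3,4,5,6,7,8}}
  P[1] = {{0,3,6},{1,7},{2},{4},{5},{8}}
  P[2] = {{0,3},{1},{2},{4},{5},{6},{7},{8}}
Fixed point at round 3; 8 class(es).
[0]={0,3}  [3]={0,3}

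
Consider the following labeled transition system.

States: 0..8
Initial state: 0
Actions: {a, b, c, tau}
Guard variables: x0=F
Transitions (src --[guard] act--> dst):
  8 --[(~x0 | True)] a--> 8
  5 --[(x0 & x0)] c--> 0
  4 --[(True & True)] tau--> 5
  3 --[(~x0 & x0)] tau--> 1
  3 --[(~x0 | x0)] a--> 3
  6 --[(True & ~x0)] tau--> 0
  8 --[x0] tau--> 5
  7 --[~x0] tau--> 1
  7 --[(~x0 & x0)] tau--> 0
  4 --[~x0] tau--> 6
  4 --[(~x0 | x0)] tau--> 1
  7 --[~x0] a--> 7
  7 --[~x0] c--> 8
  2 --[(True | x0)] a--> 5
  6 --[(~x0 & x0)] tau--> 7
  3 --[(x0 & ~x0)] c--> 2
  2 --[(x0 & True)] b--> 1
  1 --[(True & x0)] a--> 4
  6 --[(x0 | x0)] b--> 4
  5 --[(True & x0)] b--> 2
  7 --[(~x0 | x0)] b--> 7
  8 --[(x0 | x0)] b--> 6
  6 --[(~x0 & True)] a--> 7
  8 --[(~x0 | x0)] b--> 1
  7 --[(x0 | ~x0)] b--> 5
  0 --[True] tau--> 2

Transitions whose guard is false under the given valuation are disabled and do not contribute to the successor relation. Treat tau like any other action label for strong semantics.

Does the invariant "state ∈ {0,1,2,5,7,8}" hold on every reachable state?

Inv-set: {0,1,2,5,7,8}
Reachable = {0,2,5}
  0: ✓
  2: ✓
  5: ✓

Answer: INVARIANT HOLDS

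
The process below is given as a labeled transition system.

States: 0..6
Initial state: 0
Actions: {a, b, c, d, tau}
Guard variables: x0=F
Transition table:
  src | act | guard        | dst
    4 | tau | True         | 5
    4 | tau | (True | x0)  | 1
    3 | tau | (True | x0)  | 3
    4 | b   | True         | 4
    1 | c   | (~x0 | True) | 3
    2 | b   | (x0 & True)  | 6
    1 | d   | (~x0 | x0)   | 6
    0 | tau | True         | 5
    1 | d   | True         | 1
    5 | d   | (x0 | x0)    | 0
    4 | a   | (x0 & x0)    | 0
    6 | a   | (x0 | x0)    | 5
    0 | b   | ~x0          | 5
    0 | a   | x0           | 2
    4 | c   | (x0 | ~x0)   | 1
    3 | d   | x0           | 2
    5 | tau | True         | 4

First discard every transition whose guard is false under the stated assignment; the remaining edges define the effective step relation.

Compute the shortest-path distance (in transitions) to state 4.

Breadth-first toward 4:
  Layer 0: {0}
  Layer 1: {5}
  Layer 2: {4}
first hit 4 at d=2 via b·tau

Answer: 2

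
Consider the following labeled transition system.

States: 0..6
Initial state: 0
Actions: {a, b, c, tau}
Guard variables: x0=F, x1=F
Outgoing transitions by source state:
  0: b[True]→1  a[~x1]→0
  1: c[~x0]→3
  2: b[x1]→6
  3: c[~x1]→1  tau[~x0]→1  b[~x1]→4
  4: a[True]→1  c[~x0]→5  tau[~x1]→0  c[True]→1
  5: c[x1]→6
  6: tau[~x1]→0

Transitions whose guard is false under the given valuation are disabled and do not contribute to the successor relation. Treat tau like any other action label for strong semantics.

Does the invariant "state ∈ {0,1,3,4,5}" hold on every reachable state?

Answer: INVARIANT HOLDS

Trace:
Safe = {0,1,3,4,5}
Reach set: {0,1,3,4,5}
  0: ✓
  1: ✓
  3: ✓
  4: ✓
  5: ✓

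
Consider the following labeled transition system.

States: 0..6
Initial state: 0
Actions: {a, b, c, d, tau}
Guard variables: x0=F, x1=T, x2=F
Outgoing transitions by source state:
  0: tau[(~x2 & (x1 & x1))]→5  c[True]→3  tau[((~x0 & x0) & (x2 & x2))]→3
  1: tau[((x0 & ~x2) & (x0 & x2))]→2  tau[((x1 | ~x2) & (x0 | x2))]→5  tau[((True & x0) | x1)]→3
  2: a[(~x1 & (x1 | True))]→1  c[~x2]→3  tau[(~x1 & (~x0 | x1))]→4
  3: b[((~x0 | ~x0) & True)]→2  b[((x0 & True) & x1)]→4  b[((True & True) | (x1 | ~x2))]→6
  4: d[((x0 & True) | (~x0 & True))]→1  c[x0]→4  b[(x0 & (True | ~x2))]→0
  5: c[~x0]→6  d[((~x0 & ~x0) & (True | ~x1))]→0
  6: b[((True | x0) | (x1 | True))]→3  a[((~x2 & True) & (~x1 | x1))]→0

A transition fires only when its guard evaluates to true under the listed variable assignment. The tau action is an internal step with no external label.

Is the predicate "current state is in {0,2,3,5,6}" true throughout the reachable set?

Allowed set {0,2,3,5,6}
R = {0,2,3,5,6}
  0: safe
  2: safe
  3: safe
  5: safe
  6: safe

Answer: INVARIANT HOLDS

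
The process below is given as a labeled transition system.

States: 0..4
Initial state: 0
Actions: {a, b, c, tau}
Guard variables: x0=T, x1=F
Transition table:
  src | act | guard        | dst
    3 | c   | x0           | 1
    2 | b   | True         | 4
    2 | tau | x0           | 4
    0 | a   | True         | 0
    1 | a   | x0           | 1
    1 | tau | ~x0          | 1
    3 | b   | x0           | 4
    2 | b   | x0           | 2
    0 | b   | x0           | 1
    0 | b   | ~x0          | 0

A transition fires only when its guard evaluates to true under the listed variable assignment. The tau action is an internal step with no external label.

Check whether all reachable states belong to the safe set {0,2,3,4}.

Answer: INVARIANT VIOLATED at state 1

Working:
Allowed set {0,2,3,4}
Reachable = {0,1}
  0: ✓
  1: ✗ unsafe
witness against invariant: b → 1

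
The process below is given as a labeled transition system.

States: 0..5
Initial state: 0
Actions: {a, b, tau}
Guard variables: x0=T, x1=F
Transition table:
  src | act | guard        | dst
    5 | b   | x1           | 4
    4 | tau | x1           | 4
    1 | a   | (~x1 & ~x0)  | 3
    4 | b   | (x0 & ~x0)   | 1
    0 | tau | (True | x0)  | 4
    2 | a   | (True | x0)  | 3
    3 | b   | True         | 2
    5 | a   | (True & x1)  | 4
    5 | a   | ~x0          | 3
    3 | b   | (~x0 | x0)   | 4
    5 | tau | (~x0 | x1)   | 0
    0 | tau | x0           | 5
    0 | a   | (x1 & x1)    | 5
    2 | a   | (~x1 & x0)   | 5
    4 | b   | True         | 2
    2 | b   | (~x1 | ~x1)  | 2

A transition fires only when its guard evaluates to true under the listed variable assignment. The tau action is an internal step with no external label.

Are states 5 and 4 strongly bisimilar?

Answer: NOT BISIMILAR

Working:
Refine partition for ~:
  π0 = {{0,1,2,3,4,5}}
  π1 = {{0},{1,5},{2},{3,4}}
  π2 = {{0},{1,5},{2},{3},{4}}
Fixed point at round 3; 5 class(es).
[5]={1,5}  [4]={4}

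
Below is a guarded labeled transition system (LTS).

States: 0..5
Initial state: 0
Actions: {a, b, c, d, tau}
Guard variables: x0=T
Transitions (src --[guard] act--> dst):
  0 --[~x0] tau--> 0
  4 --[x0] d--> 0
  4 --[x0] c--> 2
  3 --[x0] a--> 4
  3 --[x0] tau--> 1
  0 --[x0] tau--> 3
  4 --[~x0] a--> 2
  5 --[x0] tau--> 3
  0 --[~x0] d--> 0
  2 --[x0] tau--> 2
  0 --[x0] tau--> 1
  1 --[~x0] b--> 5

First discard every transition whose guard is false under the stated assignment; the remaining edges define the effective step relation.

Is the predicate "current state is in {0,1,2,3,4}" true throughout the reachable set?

Safe = {0,1,2,3,4}
Reach set: {0,1,2,3,4}
  0: ✓
  1: ✓
  2: ✓
  3: ✓
  4: ✓

Answer: INVARIANT HOLDS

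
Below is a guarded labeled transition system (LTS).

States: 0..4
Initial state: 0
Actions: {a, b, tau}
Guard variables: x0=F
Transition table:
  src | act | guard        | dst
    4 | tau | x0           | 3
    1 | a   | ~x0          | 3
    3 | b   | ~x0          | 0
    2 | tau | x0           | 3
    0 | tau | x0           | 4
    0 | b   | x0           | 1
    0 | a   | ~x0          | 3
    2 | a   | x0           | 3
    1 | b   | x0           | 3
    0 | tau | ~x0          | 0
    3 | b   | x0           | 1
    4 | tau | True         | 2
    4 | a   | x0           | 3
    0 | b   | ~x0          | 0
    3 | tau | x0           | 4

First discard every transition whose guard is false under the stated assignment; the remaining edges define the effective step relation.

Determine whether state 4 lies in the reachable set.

Answer: UNREACHABLE

Trace:
Guard filter leaves 6 enabled edge(s).
depth 0: {0}
depth 1: {3}  cumulative {0,3}
R = {0,3}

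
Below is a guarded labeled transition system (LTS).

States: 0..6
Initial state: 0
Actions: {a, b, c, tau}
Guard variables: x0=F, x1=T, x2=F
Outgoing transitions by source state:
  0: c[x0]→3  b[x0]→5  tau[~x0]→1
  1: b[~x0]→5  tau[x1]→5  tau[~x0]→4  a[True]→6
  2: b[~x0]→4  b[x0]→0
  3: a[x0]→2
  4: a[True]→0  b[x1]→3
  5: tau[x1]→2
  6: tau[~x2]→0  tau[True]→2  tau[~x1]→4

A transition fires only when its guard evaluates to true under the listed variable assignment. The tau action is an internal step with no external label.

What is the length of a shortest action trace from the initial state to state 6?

Answer: 2

Trace:
Breadth-first toward 6:
  L0 = {0}
  L1 = {1}
  L2 = {4,5,6}
depth(6)=2, e.g. tau·a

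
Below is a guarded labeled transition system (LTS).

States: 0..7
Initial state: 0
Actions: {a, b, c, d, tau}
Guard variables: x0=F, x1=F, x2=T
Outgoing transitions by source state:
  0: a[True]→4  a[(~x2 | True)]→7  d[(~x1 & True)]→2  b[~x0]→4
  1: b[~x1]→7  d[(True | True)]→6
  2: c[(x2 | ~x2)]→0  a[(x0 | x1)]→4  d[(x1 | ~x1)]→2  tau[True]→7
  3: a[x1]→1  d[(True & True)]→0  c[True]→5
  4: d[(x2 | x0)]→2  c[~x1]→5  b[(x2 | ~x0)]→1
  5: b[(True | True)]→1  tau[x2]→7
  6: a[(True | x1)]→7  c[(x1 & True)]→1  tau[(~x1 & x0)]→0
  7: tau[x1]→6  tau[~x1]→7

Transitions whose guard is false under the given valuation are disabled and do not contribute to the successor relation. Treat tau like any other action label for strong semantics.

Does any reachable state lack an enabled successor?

Answer: DEADLOCK-FREE

Trace:
Reachable = {0,1,2,4,5,6,7}
  0: a→4  a→7  b→4  d→2  [4 exit(s)]
  1: b→7  d→6  [2 exit(s)]
  2: c→0  d→2  tau→7  [3 exit(s)]
  4: b→1  c→5  d→2  [3 exit(s)]
  5: b→1  tau→7  [2 exit(s)]
  6: a→7  [1 exit(s)]
  7: tau→7  [1 exit(s)]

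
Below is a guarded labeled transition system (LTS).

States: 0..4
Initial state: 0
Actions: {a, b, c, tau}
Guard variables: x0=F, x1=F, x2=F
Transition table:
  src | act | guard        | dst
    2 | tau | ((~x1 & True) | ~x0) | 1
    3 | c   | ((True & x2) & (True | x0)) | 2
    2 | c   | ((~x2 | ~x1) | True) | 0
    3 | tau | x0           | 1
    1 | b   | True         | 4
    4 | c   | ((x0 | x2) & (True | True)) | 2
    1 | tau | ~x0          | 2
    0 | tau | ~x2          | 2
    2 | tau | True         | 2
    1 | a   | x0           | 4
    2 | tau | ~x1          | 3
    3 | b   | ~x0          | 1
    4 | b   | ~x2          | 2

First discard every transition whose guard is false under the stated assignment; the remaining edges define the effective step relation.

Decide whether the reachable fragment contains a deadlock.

Reach set: {0,1,2,3,4}
  0: tau→2  [1 out]
  1: b→4  tau→2  [2 out]
  2: c→0  tau→1  tau→2  tau→3  [4 out]
  3: b→1  [1 out]
  4: b→2  [1 out]

Answer: DEADLOCK-FREE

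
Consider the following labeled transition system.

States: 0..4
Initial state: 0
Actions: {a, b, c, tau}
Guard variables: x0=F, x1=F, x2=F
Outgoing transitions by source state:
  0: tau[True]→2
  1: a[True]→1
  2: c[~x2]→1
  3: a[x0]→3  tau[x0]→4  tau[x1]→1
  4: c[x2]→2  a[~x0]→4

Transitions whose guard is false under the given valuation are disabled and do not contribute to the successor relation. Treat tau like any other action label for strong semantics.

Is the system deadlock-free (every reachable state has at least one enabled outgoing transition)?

R = {0,1,2}
  0: tau→2  [1 out]
  1: a→1  [1 out]
  2: c→1  [1 out]

Answer: DEADLOCK-FREE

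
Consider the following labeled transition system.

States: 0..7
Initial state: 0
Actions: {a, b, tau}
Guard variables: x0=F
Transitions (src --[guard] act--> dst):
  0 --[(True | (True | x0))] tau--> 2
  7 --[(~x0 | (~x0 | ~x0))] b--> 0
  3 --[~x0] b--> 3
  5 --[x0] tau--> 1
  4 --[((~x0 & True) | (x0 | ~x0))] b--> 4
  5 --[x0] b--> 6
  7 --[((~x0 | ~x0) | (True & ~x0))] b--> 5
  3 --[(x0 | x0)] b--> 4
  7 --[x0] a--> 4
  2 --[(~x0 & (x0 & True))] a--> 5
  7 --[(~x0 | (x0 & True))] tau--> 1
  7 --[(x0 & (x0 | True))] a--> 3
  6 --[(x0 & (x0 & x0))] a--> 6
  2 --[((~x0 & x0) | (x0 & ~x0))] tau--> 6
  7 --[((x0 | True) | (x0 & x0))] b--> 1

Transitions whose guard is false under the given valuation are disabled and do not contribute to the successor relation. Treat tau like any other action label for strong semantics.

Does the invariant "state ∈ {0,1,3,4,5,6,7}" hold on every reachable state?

Answer: INVARIANT VIOLATED at state 2

Analysis:
Safe = {0,1,3,4,5,6,7}
Reach set: {0,2}
  0: safe
  2: VIOLATES
witness against invariant: tau → 2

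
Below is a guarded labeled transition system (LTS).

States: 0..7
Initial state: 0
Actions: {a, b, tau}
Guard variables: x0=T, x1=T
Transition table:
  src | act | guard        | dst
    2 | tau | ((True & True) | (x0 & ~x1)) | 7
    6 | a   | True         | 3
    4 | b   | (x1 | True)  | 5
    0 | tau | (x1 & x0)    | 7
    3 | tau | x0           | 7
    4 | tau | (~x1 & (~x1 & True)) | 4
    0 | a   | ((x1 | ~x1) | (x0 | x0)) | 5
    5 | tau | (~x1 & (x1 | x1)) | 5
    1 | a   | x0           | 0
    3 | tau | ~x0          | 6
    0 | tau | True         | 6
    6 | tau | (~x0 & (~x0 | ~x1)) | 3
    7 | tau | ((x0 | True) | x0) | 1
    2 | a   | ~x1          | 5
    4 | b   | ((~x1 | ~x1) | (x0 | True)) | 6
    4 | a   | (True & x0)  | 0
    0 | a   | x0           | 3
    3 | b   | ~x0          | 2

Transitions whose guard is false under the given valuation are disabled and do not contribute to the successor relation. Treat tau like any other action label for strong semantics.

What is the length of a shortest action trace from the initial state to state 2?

BFS to 2:
  depth 0: {0}
  depth 1: {3,5,6,7}
  depth 2: {1}
2 never appears.

Answer: UNREACHABLE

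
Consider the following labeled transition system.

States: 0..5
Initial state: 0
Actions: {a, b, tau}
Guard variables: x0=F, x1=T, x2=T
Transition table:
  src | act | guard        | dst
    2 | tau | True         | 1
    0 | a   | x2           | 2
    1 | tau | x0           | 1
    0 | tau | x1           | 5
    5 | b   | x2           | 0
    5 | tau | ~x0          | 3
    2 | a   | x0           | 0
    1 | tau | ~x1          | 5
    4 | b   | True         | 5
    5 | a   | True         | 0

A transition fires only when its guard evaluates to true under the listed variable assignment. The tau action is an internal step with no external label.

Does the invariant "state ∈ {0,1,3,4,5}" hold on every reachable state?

Answer: INVARIANT VIOLATED at state 2

Analysis:
Inv-set: {0,1,3,4,5}
R = {0,1,2,3,5}
  0: safe
  1: safe
  2: outside
  3: safe
  5: safe
reach 2 via a — violates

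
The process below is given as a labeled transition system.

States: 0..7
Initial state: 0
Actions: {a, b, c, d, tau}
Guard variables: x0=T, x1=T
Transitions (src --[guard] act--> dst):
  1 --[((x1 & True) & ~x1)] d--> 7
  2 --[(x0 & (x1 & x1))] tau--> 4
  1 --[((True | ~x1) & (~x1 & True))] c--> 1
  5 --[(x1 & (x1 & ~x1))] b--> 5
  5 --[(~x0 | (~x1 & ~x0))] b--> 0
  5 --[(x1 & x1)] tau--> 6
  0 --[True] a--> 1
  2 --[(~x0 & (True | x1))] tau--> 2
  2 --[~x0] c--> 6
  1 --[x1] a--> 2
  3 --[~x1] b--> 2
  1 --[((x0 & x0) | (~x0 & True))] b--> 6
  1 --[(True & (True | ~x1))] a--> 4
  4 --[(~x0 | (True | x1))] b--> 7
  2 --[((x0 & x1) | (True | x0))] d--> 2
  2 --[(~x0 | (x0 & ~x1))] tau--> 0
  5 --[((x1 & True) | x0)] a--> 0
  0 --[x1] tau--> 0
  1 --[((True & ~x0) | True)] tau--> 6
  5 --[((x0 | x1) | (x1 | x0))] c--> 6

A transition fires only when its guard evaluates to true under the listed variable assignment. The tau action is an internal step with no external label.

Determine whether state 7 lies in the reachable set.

12 transition(s) survive guard evaluation.
depth 0: {0}
depth 1: {1}  now seen {0,1}
depth 2: {2,4,6}  now seen {0,1,2,4,6}
depth 3: {7}  now seen {0,1,2,4,6,7}
R = {0,1,2,4,6,7}
witness 7: a·a·b

Answer: REACHABLE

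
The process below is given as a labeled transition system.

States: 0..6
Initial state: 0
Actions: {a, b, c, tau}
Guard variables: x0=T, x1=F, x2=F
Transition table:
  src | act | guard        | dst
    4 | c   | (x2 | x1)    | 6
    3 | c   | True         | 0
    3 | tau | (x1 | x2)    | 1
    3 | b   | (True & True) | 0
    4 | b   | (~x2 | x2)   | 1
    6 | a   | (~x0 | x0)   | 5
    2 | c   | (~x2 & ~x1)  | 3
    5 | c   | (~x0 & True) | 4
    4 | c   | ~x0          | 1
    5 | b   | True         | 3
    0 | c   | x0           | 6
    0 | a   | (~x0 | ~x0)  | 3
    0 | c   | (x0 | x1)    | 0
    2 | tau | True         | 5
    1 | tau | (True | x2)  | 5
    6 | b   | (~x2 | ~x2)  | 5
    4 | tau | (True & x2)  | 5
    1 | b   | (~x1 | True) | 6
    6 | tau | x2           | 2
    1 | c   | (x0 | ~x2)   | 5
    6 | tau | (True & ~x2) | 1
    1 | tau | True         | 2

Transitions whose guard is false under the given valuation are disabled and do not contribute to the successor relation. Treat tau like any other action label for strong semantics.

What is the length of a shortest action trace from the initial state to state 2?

Layered search for 2:
  Layer 0: {0}
  Layer 1: {6}
  Layer 2: {1,5}
  Layer 3: {2,3}
2 enters at depth 3; path c·tau·tau

Answer: 3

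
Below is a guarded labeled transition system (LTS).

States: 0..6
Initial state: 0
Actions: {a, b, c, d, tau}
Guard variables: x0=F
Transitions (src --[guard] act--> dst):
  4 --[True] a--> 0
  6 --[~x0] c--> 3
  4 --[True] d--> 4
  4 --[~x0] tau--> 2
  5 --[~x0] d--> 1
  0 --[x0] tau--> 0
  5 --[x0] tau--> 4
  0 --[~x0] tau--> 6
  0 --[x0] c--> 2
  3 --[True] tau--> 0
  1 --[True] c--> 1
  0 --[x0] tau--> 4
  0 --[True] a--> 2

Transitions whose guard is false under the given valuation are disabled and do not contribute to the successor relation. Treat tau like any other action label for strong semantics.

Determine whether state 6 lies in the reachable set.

Guard filter leaves 9 enabled edge(s).
L0 = {0}
L1 = {2,6}  cumulative {0,2,6}
L2 = {3}  cumulative {0,2,3,6}
R = {0,2,3,6}
Path to 6: tau

Answer: REACHABLE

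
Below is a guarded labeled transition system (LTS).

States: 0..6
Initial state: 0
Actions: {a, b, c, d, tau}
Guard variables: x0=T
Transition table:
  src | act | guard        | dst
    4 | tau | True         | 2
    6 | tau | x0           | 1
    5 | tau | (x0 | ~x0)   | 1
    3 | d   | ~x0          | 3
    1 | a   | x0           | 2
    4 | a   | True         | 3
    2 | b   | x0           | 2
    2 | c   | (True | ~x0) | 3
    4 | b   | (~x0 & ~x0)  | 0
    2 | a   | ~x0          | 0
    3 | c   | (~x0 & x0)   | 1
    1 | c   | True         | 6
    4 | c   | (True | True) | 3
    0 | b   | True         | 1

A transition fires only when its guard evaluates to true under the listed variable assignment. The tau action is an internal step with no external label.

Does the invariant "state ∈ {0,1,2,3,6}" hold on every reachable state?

Answer: INVARIANT HOLDS

Trace:
Safe = {0,1,2,3,6}
Reachable = {0,1,2,3,6}
  0: safe
  1: safe
  2: safe
  3: safe
  6: safe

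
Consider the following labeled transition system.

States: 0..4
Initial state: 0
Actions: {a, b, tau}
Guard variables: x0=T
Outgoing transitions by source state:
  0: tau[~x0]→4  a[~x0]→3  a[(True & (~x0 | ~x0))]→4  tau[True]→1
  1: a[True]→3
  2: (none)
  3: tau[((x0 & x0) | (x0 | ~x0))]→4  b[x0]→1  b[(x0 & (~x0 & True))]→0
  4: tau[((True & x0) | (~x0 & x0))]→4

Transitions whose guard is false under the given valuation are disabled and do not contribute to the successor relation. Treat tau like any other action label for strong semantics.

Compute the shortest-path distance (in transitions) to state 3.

BFS to 3:
  depth 0: {0}
  depth 1: {1}
  depth 2: {3}
3 enters at depth 2; path tau·a

Answer: 2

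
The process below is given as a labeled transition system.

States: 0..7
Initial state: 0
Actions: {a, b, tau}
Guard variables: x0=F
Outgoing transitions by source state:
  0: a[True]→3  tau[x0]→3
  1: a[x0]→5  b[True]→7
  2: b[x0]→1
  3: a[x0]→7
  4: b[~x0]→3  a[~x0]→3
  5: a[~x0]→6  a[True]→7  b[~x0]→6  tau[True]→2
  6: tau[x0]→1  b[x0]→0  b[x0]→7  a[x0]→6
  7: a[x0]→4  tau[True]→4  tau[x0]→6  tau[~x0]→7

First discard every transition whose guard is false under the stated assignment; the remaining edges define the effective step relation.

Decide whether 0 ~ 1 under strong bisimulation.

Refine partition for ~:
  π0 = {{0,1,2,3,4,5,6,7}}
  π1 = {{0},{1},{2,3,6},{4},{5},{7}}
6 equivalence class(es) (converged in 2)
[0]={0}  [1]={1}

Answer: NOT BISIMILAR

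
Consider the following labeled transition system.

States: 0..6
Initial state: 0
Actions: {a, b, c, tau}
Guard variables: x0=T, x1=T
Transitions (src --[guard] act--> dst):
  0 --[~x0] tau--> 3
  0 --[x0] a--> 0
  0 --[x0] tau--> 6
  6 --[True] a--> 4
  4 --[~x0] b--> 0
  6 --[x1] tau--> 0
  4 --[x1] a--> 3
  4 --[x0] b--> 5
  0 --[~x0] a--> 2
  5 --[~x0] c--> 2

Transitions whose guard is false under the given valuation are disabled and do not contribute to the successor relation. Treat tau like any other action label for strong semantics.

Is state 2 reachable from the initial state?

Guard filter leaves 6 enabled edge(s).
L0 = {0}
L1 = {6}  total {0,6}
L2 = {4}  total {0,4,6}
L3 = {3,5}  total {0,3,4,5,6}
Reachable = {0,3,4,5,6}

Answer: UNREACHABLE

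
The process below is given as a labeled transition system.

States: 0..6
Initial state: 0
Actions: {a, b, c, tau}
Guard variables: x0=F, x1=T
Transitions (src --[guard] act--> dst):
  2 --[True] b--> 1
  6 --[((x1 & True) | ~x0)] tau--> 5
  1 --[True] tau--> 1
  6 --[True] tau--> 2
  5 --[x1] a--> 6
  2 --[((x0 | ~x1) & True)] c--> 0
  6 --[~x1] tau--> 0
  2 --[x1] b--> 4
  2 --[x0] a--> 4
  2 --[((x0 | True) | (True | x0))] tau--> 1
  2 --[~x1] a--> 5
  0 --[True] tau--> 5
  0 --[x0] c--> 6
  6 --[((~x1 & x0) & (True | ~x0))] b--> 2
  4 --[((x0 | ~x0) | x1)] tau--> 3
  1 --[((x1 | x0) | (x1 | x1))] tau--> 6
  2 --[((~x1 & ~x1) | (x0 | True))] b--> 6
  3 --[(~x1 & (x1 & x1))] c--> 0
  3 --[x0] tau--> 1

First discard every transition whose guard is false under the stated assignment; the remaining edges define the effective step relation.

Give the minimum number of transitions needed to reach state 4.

Answer: 4

Working:
Layered search for 4:
  L0 = {0}
  L1 = {5}
  L2 = {6}
  L3 = {2}
  L4 = {1,4}
depth(4)=4, e.g. tau·a·tau·b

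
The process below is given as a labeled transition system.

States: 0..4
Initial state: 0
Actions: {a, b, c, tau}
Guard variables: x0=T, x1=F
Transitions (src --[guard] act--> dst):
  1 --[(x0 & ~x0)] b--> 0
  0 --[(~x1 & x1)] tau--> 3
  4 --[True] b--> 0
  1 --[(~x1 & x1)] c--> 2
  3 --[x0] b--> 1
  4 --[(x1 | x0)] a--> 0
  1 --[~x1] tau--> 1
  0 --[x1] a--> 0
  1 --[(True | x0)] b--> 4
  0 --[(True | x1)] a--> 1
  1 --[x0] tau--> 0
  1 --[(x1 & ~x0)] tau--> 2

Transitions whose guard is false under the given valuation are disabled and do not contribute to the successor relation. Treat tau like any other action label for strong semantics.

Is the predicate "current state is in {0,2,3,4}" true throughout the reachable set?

Safe = {0,2,3,4}
R = {0,1,4}
  0: ok
  1: outside
  4: ok
witness against invariant: a → 1

Answer: INVARIANT VIOLATED at state 1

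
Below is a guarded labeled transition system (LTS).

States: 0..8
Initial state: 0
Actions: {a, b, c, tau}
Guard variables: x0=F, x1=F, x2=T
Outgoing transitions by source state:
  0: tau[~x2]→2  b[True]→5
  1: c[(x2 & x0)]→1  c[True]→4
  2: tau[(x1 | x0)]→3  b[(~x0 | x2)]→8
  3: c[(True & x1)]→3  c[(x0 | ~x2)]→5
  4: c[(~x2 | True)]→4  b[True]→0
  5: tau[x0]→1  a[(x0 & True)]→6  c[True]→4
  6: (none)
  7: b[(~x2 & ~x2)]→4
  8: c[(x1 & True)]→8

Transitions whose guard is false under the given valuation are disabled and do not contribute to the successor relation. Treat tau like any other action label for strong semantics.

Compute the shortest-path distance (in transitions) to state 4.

Answer: 2

Trace:
Layered search for 4:
  Layer 0: {0}
  Layer 1: {5}
  Layer 2: {4}
first hit 4 at d=2 via b·c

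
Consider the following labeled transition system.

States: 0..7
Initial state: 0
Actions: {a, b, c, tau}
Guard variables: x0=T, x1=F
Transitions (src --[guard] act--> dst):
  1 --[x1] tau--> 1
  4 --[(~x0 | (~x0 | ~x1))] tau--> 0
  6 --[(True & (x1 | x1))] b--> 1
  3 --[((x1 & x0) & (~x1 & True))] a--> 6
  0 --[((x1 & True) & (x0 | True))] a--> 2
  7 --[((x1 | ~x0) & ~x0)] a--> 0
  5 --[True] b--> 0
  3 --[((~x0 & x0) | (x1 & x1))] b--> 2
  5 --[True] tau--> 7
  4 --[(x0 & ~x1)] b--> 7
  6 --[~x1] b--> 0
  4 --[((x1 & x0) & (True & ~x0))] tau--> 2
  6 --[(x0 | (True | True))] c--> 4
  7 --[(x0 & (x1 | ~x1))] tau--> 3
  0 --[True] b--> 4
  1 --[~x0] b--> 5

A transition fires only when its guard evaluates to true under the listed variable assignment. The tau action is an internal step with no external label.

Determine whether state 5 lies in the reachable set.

Answer: UNREACHABLE

Trace:
After dropping false guards: 8 live edges.
L0 = {0}
L1 = {4}  cumulative {0,4}
L2 = {7}  cumulative {0,4,7}
L3 = {3}  cumulative {0,3,4,7}
R = {0,3,4,7}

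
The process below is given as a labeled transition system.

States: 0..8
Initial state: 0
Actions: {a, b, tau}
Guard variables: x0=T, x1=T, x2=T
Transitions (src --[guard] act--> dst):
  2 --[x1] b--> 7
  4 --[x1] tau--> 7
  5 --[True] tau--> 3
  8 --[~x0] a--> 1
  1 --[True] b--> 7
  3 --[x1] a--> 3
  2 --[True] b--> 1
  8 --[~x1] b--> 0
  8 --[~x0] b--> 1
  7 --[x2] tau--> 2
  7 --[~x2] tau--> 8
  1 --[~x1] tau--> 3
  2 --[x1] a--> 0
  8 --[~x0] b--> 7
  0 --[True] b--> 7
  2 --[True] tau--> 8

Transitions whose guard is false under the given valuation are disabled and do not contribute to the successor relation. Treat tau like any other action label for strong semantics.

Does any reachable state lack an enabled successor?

R = {0,1,2,7,8}
  0: b→7  [1 exit(s)]
  1: b→7  [1 exit(s)]
  2: a→0  b→1  b→7  tau→8  [4 exit(s)]
  7: tau→2  [1 exit(s)]
  8: ∅  [STUCK]
witness 8: b·tau·tau

Answer: DEADLOCK at state 8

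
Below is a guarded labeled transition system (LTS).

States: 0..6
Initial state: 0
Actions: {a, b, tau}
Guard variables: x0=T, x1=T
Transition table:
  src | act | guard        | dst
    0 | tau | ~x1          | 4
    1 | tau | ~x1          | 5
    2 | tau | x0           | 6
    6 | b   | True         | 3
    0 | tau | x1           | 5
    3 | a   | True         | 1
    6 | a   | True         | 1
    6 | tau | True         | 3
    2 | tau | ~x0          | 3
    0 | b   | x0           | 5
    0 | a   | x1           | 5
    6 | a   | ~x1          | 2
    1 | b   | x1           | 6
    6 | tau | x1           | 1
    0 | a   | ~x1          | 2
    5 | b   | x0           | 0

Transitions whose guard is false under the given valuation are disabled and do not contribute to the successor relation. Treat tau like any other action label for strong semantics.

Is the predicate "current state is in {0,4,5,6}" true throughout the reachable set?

Answer: INVARIANT HOLDS

Trace:
Inv-set: {0,4,5,6}
R = {0,5}
  0: ✓
  5: ✓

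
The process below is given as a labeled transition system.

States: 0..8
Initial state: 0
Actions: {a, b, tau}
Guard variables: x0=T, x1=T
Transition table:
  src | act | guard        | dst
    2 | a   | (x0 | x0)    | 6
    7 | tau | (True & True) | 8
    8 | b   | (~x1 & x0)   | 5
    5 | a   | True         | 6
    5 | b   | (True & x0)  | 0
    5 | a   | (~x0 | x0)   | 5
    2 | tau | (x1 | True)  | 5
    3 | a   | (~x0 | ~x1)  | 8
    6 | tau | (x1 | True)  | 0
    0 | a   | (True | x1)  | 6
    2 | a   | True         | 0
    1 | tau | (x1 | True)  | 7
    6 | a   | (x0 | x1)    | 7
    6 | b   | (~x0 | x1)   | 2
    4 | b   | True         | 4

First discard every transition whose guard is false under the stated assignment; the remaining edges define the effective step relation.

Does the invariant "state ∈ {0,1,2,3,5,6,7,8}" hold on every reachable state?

Inv-set: {0,1,2,3,5,6,7,8}
Reach set: {0,2,5,6,7,8}
  0: ok
  2: ok
  5: ok
  6: ok
  7: ok
  8: ok

Answer: INVARIANT HOLDS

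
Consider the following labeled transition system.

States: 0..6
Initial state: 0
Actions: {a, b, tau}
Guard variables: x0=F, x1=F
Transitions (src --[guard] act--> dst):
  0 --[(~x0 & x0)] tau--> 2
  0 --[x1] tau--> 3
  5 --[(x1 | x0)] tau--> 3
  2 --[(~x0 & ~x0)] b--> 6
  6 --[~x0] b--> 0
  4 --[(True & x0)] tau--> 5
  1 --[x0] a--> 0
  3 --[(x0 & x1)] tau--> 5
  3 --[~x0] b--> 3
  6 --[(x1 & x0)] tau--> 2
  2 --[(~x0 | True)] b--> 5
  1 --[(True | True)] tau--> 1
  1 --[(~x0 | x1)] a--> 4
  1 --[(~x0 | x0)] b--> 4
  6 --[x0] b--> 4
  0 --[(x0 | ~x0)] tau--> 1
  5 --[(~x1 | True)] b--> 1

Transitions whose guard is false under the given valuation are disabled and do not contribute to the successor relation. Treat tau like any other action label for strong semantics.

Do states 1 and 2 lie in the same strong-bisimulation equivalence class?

Answer: NOT BISIMILAR

Working:
Compute ~ classes (split until stable):
  round 0: {{0,1,2,3,4,5,6}}
  round 1: {{0},{1},{2,3,5,6},{4}}
  round 2: {{0},{1},{2,3},{4},{5},{6}}
  round 3: {{0},{1},{2},{3},{4},{5},{6}}
7 equivalence class(es) (converged in 4)
class of 1: {1}; class of 2: {2}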